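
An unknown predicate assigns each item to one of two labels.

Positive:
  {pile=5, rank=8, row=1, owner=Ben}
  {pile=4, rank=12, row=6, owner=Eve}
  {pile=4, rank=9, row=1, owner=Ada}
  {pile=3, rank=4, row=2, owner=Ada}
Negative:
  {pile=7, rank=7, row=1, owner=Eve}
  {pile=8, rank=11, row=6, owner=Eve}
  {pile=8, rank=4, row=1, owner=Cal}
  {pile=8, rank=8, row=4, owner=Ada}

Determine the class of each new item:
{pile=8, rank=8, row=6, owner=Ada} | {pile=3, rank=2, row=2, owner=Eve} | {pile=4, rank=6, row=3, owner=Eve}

One predicate separates the groups cleanly: pile ≤ 5.

Negative, Positive, Positive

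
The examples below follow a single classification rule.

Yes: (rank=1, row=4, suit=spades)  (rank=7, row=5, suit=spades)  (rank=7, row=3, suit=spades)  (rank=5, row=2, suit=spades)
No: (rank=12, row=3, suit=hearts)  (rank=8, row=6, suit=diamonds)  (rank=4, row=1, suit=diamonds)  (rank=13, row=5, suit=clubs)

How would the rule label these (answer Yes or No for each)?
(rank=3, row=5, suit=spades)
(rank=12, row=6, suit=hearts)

Looking at the examples, the only property every 'Yes' case has and every 'No' case lacks is: suit is spades.
(rank=3, row=5, suit=spades) → suit is spades → Yes.
(rank=12, row=6, suit=hearts) → suit is hearts → No.

Yes, No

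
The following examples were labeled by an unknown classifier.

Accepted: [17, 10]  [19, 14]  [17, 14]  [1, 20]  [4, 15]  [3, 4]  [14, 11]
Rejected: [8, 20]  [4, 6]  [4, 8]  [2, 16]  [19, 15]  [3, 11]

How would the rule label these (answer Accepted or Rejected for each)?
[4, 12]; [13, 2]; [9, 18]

Rejected, Accepted, Accepted

The simplest hypothesis consistent with all the labels is: sum is odd.
[4, 12]: Rejected (4+12 = 16).
[13, 2]: Accepted (13+2 = 15).
[9, 18]: Accepted (9+18 = 27).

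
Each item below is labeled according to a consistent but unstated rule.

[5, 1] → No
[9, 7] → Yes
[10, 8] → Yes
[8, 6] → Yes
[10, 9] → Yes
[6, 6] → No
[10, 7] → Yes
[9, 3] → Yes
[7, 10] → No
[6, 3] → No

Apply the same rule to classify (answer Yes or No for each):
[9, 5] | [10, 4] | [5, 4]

Yes, Yes, No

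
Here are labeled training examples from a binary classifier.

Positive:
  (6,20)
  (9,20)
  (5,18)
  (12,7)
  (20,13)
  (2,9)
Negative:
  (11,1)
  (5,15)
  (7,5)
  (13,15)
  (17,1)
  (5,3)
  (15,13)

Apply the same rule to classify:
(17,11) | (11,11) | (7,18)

The common property of the 'Positive' items is: product is even. No 'Negative' item has it.
Negative: (17,11), since 17·11 = 187. Negative: (11,11), since 11·11 = 121. Positive: (7,18), since 7·18 = 126.

Negative, Negative, Positive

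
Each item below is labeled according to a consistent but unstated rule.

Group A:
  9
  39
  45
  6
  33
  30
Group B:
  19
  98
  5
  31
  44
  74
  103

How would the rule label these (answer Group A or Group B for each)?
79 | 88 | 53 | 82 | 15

Group B, Group B, Group B, Group B, Group A

The classifier is using: multiple of 3.
Group B: 79, since 79 = 3·26 + 1.
Group B: 88, since 88 = 3·29 + 1.
Group B: 53, since 53 = 3·17 + 2.
Group B: 82, since 82 = 3·27 + 1.
Group A: 15, since 15 = 3·5.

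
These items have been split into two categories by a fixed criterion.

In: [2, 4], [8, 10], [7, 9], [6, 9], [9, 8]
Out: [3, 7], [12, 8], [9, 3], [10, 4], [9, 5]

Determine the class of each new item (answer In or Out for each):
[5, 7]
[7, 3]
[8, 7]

In, Out, In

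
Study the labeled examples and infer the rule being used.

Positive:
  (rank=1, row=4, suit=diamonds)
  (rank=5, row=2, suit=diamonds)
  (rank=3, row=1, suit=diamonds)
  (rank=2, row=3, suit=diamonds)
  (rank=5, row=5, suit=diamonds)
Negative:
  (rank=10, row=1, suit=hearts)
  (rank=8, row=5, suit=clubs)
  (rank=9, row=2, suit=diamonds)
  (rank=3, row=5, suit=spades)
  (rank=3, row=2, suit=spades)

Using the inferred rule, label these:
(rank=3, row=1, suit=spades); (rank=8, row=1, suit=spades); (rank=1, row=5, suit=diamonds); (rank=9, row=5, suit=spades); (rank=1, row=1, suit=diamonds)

The common property of the 'Positive' items is: suit is diamonds AND rank ≤ 5. No 'Negative' item has it.
(rank=3, row=1, suit=spades): suit is spades, rank = 3 — fails this test, so Negative.
(rank=8, row=1, suit=spades): suit is spades, rank = 8 — fails this test, so Negative.
(rank=1, row=5, suit=diamonds): suit is diamonds, rank = 1 — checks out, so Positive.
(rank=9, row=5, suit=spades): suit is spades, rank = 9 — fails this test, so Negative.
(rank=1, row=1, suit=diamonds): suit is diamonds, rank = 1 — checks out, so Positive.

Negative, Negative, Positive, Negative, Positive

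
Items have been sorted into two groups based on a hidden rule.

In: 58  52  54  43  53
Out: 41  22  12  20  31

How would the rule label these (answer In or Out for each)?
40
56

The pattern is that an item is 'In' exactly when: at least 43.
40 — 40 < 43, hence Out. 56 — 56 ≥ 43, hence In.

Out, In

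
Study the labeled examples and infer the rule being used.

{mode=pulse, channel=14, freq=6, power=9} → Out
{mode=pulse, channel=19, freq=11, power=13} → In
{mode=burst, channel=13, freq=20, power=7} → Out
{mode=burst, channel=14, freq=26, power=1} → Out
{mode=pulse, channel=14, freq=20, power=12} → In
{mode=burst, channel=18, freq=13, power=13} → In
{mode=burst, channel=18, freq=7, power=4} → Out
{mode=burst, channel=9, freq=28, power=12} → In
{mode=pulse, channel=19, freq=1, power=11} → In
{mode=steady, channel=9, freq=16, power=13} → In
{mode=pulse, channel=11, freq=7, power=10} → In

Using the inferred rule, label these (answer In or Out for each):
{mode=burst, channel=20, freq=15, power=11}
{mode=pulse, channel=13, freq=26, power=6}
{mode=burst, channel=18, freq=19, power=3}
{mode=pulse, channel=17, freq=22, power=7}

In, Out, Out, Out

A rule that fits every label: power ≥ 10 — true of each 'In' example, false of each 'Out' one.
{mode=burst, channel=20, freq=15, power=11}: In (power = 11).
{mode=pulse, channel=13, freq=26, power=6}: Out (power = 6).
{mode=burst, channel=18, freq=19, power=3}: Out (power = 3).
{mode=pulse, channel=17, freq=22, power=7}: Out (power = 7).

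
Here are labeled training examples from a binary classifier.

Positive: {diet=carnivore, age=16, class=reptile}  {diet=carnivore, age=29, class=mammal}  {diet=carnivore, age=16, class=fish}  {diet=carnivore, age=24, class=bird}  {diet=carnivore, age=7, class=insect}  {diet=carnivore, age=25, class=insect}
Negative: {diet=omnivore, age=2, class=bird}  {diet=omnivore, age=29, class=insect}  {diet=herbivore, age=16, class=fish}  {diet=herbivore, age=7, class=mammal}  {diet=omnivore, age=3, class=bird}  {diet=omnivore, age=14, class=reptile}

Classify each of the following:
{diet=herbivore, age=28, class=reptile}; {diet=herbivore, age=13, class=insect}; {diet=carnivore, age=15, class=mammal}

Every 'Positive' example satisfies: diet is carnivore. None of the 'Negative' examples do.

Negative, Negative, Positive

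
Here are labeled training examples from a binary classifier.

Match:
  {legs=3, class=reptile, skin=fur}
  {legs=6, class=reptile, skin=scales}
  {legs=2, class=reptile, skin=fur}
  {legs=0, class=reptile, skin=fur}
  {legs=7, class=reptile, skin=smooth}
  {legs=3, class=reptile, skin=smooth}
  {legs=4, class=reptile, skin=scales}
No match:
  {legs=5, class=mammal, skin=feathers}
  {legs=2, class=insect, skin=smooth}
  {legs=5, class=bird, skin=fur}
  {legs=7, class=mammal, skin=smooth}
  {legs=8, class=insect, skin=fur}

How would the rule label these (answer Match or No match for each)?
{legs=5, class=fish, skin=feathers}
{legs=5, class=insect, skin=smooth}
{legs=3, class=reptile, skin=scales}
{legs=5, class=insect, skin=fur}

Comparing the two groups points to one rule — class is reptile.
{legs=5, class=fish, skin=feathers} → class is fish → No match.
{legs=5, class=insect, skin=smooth} → class is insect → No match.
{legs=3, class=reptile, skin=scales} → class is reptile → Match.
{legs=5, class=insect, skin=fur} → class is insect → No match.

No match, No match, Match, No match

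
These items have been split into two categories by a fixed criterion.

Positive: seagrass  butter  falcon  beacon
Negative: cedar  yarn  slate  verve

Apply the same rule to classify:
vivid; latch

Negative, Negative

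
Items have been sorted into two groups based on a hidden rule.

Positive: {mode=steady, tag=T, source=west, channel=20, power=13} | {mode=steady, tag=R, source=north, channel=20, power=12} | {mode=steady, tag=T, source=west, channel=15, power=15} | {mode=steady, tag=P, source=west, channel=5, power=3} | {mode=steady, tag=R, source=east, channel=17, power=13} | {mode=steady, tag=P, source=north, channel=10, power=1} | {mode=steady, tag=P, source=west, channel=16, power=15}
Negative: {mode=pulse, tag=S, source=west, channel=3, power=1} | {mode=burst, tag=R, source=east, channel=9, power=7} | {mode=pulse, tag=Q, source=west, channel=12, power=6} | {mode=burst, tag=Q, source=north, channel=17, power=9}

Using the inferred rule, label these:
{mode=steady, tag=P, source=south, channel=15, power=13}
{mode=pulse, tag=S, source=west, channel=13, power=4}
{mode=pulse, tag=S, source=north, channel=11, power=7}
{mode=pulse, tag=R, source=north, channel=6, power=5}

Positive, Negative, Negative, Negative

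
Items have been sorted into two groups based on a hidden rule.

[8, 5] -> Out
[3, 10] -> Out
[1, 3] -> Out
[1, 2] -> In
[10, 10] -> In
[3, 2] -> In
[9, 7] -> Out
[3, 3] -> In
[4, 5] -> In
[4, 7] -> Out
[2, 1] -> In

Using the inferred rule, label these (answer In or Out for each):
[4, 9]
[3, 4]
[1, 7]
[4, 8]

Out, In, Out, Out

The distinguishing property — |first − second| ≤ 1 — holds for all the 'In' cases and none of the 'Out' cases.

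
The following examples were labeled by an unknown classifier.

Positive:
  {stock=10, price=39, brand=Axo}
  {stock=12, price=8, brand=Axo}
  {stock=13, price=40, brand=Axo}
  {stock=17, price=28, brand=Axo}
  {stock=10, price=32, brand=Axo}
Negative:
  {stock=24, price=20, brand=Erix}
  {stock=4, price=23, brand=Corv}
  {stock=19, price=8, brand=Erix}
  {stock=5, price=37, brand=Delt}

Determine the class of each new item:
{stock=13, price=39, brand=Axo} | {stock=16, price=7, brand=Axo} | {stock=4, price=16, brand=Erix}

Positive, Positive, Negative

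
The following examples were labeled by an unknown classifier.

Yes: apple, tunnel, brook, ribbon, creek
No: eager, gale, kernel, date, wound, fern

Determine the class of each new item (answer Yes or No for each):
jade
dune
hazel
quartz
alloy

No, No, No, No, Yes

Rule: has a double letter. This holds for each 'Yes' example and fails for each 'No' one.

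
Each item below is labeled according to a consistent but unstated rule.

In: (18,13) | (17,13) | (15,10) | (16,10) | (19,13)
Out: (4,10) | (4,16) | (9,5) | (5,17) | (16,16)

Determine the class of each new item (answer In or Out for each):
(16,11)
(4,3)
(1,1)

The distinguishing property — first > second AND sum ≥ 20 — holds for all the 'In' cases and none of the 'Out' cases.
(16,11): In (16 > 11, 16+11 = 27).
(4,3): Out (4 > 3, 4+3 = 7).
(1,1): Out (1 = 1, 1+1 = 2).

In, Out, Out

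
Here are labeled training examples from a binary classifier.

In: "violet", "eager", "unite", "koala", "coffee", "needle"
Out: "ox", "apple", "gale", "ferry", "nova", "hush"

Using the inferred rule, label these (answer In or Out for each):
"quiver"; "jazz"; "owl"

In, Out, Out

Every 'In' example satisfies: has ≥ 3 vowels. None of the 'Out' examples do.
"quiver": In (3 vowels). "jazz": Out (1 vowel). "owl": Out (1 vowel).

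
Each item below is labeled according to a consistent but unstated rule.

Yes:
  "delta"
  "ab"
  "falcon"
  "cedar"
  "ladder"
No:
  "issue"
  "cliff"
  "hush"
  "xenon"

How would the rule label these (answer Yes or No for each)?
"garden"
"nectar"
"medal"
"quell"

Yes, Yes, Yes, No

Comparing the two groups points to one rule — contains 'a'.
"garden": has 'a' — passes, so Yes. "nectar": has 'a' — passes, so Yes. "medal": has 'a' — passes, so Yes. "quell": no 'a' — lacks this property, so No.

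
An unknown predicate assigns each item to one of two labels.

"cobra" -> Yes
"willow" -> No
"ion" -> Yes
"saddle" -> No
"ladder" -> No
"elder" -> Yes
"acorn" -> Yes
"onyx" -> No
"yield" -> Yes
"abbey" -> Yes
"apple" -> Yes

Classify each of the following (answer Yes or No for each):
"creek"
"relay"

Checking candidate rules against both groups, what survives is: odd length.
"creek": length 5 — has this property, so Yes.
"relay": length 5 — has this property, so Yes.

Yes, Yes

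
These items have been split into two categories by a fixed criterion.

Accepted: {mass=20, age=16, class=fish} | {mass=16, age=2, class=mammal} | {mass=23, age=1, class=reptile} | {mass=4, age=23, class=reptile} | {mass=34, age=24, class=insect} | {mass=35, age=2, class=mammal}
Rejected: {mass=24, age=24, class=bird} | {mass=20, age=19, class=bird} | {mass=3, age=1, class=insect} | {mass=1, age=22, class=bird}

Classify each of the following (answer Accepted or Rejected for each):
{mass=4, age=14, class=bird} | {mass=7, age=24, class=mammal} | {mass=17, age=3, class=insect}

The pattern is that an item is 'Accepted' exactly when: class is not bird AND mass ≥ 4.

Rejected, Accepted, Accepted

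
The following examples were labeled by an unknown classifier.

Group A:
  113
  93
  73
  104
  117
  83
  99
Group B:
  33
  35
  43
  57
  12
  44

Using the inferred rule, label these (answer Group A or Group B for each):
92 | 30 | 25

One predicate separates the groups cleanly: at least 73.
92: 92 ≥ 73 — meets the rule, so Group A.
30: 30 < 73 — doesn't match, so Group B.
25: 25 < 73 — doesn't match, so Group B.

Group A, Group B, Group B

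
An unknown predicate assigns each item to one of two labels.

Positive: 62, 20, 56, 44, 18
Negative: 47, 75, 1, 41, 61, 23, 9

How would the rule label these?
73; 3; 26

Negative, Negative, Positive

The common property of the 'Positive' items is: even. No 'Negative' item has it.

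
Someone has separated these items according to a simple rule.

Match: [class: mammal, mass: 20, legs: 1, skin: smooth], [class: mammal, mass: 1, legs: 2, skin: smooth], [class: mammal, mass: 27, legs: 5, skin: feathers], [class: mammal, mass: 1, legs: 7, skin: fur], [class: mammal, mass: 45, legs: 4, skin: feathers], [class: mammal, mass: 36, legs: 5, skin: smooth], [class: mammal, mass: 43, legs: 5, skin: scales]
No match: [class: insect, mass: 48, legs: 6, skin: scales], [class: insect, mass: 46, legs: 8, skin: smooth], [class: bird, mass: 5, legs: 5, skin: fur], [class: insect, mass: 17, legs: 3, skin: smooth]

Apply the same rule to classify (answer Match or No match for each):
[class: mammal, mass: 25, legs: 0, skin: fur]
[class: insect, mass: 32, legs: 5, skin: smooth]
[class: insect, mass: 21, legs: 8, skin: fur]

All 'Match' examples share one property — class is mammal — and every 'No match' example lacks it.
[class: mammal, mass: 25, legs: 0, skin: fur]: class is mammal — meets the rule, so Match. [class: insect, mass: 32, legs: 5, skin: smooth]: class is insect — does not pass, so No match. [class: insect, mass: 21, legs: 8, skin: fur]: class is insect — does not pass, so No match.

Match, No match, No match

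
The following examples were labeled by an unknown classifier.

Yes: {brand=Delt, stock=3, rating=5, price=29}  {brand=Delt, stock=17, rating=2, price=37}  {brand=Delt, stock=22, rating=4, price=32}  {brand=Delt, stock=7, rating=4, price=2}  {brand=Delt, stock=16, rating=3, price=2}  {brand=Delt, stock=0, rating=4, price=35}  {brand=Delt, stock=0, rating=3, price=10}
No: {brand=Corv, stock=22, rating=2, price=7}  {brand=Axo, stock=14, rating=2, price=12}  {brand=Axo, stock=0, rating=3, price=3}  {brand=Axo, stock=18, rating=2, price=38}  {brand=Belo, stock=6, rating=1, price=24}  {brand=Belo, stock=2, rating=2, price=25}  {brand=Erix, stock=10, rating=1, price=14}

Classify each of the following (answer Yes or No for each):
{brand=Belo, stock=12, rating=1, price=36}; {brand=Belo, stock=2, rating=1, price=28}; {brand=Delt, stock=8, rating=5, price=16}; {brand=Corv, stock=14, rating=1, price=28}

Comparing the two groups points to one rule — brand is Delt.

No, No, Yes, No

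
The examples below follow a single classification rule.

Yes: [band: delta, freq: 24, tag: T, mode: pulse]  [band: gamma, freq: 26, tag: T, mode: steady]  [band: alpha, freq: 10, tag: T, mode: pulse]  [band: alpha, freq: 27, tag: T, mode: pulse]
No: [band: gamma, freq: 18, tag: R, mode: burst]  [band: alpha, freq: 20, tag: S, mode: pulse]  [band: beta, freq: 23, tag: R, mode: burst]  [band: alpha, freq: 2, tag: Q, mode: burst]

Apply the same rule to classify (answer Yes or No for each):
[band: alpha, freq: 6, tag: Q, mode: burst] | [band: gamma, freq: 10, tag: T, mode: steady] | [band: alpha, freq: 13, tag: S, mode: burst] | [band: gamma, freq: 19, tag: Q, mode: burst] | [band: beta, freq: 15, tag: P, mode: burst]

No, Yes, No, No, No

The classifier is using: tag is T.
[band: alpha, freq: 6, tag: Q, mode: burst]: No (tag is Q). [band: gamma, freq: 10, tag: T, mode: steady]: Yes (tag is T). [band: alpha, freq: 13, tag: S, mode: burst]: No (tag is S). [band: gamma, freq: 19, tag: Q, mode: burst]: No (tag is Q). [band: beta, freq: 15, tag: P, mode: burst]: No (tag is P).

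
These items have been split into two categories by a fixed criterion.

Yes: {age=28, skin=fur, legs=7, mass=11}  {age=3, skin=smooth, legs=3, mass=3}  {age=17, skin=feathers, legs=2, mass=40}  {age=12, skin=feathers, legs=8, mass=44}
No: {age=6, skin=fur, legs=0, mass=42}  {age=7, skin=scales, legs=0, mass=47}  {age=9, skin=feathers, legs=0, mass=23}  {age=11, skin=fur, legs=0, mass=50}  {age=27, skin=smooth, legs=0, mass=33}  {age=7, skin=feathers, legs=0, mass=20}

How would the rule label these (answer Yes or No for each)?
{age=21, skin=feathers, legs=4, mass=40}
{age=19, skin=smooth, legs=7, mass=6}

Yes, Yes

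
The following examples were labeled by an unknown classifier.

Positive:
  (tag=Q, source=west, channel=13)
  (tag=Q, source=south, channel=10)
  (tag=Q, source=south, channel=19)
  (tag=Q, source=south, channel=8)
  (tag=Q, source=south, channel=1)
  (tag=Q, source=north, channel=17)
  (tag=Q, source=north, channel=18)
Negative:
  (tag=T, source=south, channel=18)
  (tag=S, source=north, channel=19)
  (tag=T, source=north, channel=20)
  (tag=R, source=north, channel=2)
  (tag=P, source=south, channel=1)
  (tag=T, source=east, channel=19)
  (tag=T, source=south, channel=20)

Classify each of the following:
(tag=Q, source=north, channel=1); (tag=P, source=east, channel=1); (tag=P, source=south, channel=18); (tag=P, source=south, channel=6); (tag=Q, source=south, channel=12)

Rule: tag is Q. This holds for each 'Positive' example and fails for each 'Negative' one.
Positive: (tag=Q, source=north, channel=1), since tag is Q. Negative: (tag=P, source=east, channel=1), since tag is P. Negative: (tag=P, source=south, channel=18), since tag is P. Negative: (tag=P, source=south, channel=6), since tag is P. Positive: (tag=Q, source=south, channel=12), since tag is Q.

Positive, Negative, Negative, Negative, Positive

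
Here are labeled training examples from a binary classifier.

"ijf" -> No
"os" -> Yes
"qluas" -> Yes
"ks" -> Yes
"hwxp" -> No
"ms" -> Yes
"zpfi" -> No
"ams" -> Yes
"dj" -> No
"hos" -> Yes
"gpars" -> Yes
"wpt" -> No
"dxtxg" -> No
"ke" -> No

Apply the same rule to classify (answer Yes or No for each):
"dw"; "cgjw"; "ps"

A rule that fits every label: contains 's' — true of each 'Yes' example, false of each 'No' one.
"dw" — no 's', hence No. "cgjw" — no 's', hence No. "ps" — has 's', hence Yes.

No, No, Yes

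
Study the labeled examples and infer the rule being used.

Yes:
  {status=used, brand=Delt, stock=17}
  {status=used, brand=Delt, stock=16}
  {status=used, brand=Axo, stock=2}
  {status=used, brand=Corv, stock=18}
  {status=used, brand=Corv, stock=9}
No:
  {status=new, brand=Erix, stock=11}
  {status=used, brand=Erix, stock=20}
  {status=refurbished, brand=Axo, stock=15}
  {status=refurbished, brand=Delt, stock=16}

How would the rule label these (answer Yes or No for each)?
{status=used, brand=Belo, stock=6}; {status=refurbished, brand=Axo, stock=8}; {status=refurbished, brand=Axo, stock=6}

Yes, No, No

Every 'Yes' example satisfies: status is used AND stock ≤ 18. None of the 'No' examples do.
{status=used, brand=Belo, stock=6} → status is used, stock = 6 → Yes. {status=refurbished, brand=Axo, stock=8} → status is refurbished, stock = 8 → No. {status=refurbished, brand=Axo, stock=6} → status is refurbished, stock = 6 → No.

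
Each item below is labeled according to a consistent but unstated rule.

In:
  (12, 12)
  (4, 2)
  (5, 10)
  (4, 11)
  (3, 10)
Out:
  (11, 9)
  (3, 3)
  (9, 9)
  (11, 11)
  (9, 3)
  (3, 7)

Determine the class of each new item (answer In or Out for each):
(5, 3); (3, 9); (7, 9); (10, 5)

Out, Out, Out, In

Checking candidate rules against both groups, what survives is: product is even.
(5, 3) → 5·3 = 15 → Out.
(3, 9) → 3·9 = 27 → Out.
(7, 9) → 7·9 = 63 → Out.
(10, 5) → 10·5 = 50 → In.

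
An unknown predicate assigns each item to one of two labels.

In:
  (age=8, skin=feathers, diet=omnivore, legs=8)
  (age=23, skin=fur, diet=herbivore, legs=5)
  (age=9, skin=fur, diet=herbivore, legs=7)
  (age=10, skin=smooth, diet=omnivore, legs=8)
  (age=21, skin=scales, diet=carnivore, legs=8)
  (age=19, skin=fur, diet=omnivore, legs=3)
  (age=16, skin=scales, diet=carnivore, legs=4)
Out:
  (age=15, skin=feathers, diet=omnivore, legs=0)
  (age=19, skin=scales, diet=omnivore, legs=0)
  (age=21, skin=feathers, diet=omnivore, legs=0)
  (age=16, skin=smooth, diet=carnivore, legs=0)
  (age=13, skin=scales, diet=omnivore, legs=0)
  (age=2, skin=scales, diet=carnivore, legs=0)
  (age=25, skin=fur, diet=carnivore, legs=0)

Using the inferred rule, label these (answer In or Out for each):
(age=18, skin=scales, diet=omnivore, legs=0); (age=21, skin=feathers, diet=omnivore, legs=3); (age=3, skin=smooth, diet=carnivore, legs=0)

Out, In, Out

A rule that fits every label: legs ≥ 3 — true of each 'In' example, false of each 'Out' one.
(age=18, skin=scales, diet=omnivore, legs=0): Out (legs = 0). (age=21, skin=feathers, diet=omnivore, legs=3): In (legs = 3). (age=3, skin=smooth, diet=carnivore, legs=0): Out (legs = 0).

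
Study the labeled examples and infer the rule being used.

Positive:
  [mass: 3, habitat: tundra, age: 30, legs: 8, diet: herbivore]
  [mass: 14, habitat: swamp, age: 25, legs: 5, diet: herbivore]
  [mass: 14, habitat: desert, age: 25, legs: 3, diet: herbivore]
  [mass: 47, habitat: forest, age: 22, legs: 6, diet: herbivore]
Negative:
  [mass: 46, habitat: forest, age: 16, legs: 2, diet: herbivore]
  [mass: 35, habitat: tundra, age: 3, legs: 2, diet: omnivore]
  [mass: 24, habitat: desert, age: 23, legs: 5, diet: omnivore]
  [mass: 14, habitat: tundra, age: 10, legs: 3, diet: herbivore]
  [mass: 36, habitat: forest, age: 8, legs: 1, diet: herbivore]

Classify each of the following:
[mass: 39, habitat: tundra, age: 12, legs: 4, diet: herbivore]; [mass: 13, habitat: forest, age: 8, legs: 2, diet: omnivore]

Negative, Negative

Every 'Positive' example satisfies: diet is herbivore AND age ≥ 22. None of the 'Negative' examples do.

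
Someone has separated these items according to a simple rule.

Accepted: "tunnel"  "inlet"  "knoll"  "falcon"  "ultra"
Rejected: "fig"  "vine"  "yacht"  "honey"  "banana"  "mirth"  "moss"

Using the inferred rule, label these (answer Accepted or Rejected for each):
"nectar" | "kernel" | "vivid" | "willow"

Rejected, Accepted, Rejected, Accepted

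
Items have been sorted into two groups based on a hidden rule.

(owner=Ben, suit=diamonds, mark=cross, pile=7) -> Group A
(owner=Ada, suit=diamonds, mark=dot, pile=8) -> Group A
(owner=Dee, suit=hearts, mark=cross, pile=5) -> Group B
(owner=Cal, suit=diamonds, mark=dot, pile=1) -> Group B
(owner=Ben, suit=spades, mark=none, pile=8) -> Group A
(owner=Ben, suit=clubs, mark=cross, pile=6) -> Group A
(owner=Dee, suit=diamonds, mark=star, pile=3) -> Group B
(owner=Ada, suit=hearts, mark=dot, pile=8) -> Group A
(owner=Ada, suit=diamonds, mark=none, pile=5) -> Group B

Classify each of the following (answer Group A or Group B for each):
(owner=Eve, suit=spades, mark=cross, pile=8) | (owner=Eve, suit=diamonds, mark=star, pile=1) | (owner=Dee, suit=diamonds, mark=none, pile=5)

Group A, Group B, Group B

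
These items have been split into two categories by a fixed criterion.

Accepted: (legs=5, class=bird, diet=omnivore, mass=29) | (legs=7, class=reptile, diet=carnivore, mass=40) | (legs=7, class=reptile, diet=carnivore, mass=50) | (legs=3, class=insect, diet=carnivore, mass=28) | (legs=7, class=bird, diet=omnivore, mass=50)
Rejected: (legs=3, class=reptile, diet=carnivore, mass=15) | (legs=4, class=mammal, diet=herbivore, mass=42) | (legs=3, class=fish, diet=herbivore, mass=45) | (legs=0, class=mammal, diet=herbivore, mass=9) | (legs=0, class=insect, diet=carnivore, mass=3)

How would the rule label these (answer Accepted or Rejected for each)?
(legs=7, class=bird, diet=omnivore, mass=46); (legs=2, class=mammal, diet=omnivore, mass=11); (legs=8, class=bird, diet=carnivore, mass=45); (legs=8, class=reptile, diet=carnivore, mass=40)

Accepted, Rejected, Accepted, Accepted

The rule appears to be: mass = 28 OR legs ≥ 5.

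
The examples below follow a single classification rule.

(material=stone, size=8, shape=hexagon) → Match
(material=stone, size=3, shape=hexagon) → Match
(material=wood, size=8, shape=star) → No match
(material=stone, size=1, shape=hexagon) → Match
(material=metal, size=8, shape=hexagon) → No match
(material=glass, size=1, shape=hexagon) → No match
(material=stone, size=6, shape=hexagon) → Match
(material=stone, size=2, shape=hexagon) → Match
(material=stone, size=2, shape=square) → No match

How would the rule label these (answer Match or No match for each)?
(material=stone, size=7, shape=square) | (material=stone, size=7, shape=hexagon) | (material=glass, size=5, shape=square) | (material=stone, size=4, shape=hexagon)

No match, Match, No match, Match

The distinguishing property — shape is hexagon AND material is stone — holds for all the 'Match' cases and none of the 'No match' cases.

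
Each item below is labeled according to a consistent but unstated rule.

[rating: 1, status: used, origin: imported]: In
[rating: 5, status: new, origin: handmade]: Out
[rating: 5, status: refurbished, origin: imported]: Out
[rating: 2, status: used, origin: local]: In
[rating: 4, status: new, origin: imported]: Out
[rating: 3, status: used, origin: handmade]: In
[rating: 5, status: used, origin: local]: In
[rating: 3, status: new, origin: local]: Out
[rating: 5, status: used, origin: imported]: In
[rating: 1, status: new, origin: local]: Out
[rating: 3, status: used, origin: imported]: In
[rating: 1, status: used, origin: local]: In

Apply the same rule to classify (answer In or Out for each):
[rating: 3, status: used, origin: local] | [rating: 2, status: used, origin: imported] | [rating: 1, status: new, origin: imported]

The pattern is that an item is 'In' exactly when: status is used.
[rating: 3, status: used, origin: local] → status is used → In.
[rating: 2, status: used, origin: imported] → status is used → In.
[rating: 1, status: new, origin: imported] → status is new → Out.

In, In, Out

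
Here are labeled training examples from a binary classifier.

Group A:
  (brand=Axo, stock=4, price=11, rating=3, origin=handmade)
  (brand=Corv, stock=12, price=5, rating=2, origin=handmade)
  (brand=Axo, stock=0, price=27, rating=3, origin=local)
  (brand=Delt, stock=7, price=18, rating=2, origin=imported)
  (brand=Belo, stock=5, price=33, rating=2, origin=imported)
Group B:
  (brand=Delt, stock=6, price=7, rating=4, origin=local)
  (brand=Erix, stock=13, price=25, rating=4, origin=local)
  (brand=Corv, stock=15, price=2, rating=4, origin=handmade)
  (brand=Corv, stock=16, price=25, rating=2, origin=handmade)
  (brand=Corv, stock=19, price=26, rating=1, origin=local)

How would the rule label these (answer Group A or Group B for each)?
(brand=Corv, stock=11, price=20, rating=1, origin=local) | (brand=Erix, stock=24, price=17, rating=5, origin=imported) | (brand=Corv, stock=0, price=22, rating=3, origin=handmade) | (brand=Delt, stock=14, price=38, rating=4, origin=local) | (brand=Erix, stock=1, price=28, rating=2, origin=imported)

'Group A' ⟺ stock ≤ 12 AND rating ≤ 3.
Group A: (brand=Corv, stock=11, price=20, rating=1, origin=local), since stock = 11, rating = 1.
Group B: (brand=Erix, stock=24, price=17, rating=5, origin=imported), since stock = 24, rating = 5.
Group A: (brand=Corv, stock=0, price=22, rating=3, origin=handmade), since stock = 0, rating = 3.
Group B: (brand=Delt, stock=14, price=38, rating=4, origin=local), since stock = 14, rating = 4.
Group A: (brand=Erix, stock=1, price=28, rating=2, origin=imported), since stock = 1, rating = 2.

Group A, Group B, Group A, Group B, Group A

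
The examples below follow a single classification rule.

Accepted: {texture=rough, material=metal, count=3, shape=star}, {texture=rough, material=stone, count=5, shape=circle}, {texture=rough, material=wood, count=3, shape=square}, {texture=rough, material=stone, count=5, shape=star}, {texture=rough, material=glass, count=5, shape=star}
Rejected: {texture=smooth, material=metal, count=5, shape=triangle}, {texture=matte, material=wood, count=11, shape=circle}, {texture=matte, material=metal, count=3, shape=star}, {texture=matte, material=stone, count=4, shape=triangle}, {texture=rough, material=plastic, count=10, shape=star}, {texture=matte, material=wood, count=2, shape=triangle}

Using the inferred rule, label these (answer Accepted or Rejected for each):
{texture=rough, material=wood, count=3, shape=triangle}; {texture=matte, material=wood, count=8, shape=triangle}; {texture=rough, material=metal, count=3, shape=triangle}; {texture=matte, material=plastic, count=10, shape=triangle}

Accepted, Rejected, Accepted, Rejected

The rule appears to be: texture is rough AND count ≤ 5.
{texture=rough, material=wood, count=3, shape=triangle} → texture is rough, count = 3 → Accepted.
{texture=matte, material=wood, count=8, shape=triangle} → texture is matte, count = 8 → Rejected.
{texture=rough, material=metal, count=3, shape=triangle} → texture is rough, count = 3 → Accepted.
{texture=matte, material=plastic, count=10, shape=triangle} → texture is matte, count = 10 → Rejected.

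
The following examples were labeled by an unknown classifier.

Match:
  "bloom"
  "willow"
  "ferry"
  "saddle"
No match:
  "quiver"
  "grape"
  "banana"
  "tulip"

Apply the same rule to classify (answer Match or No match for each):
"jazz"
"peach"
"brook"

The common property of the 'Match' items is: has a double letter. No 'No match' item has it.
"jazz": 'zz' doubled, has this property → Match. "peach": no doubled letter, lacks this property → No match. "brook": 'oo' doubled, has this property → Match.

Match, No match, Match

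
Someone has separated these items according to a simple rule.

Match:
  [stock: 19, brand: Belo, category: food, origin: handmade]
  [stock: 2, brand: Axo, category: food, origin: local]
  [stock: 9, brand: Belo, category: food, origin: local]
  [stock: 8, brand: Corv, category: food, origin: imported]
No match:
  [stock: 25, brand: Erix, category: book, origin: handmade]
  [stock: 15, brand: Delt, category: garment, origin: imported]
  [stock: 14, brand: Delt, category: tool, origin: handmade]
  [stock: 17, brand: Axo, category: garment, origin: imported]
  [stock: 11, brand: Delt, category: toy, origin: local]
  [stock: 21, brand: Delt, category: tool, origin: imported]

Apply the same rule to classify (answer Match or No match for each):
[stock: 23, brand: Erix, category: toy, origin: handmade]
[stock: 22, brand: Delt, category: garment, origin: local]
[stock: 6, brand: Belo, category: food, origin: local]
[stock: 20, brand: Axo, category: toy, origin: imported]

No match, No match, Match, No match

All 'Match' examples share one property — category is food — and every 'No match' example lacks it.
No match: [stock: 23, brand: Erix, category: toy, origin: handmade], since category is toy. No match: [stock: 22, brand: Delt, category: garment, origin: local], since category is garment. Match: [stock: 6, brand: Belo, category: food, origin: local], since category is food. No match: [stock: 20, brand: Axo, category: toy, origin: imported], since category is toy.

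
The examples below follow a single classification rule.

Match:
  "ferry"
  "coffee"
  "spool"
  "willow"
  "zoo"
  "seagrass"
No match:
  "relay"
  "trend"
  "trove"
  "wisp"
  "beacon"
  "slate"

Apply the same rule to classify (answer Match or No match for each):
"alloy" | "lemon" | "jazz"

All 'Match' examples share one property — has a double letter — and every 'No match' example lacks it.
"alloy": Match ('ll' doubled). "lemon": No match (no doubled letter). "jazz": Match ('zz' doubled).

Match, No match, Match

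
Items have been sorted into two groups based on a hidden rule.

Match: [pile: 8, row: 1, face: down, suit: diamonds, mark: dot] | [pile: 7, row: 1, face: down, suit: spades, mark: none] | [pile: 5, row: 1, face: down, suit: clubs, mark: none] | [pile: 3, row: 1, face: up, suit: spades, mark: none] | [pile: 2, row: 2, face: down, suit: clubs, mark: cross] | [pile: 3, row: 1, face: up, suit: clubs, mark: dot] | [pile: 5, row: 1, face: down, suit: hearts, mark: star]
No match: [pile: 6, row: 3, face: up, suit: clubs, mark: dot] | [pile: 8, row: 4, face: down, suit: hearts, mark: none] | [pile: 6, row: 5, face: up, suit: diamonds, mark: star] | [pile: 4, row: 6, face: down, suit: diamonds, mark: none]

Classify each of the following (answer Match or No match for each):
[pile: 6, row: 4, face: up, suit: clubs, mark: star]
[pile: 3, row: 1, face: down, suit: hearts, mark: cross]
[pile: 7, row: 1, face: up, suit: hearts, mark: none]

No match, Match, Match

The common property of the 'Match' items is: row ≤ 2. No 'No match' item has it.
[pile: 6, row: 4, face: up, suit: clubs, mark: star]: No match (row = 4).
[pile: 3, row: 1, face: down, suit: hearts, mark: cross]: Match (row = 1).
[pile: 7, row: 1, face: up, suit: hearts, mark: none]: Match (row = 1).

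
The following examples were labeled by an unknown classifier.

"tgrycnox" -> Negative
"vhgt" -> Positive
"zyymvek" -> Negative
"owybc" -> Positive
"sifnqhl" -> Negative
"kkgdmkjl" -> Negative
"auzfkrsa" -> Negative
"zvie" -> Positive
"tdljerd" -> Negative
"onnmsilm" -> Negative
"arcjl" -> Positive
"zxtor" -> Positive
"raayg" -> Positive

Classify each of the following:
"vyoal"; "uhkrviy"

Positive, Negative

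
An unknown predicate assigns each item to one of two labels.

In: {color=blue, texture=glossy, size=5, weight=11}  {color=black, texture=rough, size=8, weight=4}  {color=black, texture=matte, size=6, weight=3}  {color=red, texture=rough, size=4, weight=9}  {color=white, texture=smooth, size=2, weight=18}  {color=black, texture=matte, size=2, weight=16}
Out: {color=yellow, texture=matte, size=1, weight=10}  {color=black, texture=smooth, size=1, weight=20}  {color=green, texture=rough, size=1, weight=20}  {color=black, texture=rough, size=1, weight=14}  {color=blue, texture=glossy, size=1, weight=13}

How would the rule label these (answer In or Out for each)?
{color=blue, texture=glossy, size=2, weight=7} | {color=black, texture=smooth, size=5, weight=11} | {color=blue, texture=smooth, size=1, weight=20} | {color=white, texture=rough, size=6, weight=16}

In, In, Out, In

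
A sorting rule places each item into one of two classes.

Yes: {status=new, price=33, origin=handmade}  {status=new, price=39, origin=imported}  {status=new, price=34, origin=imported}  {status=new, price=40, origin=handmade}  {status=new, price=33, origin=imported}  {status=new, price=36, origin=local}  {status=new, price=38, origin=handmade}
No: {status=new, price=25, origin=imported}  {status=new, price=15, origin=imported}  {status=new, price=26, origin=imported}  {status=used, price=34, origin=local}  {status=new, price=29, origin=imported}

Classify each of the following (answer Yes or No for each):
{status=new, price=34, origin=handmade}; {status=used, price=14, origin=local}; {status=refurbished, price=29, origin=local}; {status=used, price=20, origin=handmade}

The rule appears to be: status is new AND price ≥ 33.
{status=new, price=34, origin=handmade} — status is new, price = 34, hence Yes.
{status=used, price=14, origin=local} — status is used, price = 14, hence No.
{status=refurbished, price=29, origin=local} — status is refurbished, price = 29, hence No.
{status=used, price=20, origin=handmade} — status is used, price = 20, hence No.

Yes, No, No, No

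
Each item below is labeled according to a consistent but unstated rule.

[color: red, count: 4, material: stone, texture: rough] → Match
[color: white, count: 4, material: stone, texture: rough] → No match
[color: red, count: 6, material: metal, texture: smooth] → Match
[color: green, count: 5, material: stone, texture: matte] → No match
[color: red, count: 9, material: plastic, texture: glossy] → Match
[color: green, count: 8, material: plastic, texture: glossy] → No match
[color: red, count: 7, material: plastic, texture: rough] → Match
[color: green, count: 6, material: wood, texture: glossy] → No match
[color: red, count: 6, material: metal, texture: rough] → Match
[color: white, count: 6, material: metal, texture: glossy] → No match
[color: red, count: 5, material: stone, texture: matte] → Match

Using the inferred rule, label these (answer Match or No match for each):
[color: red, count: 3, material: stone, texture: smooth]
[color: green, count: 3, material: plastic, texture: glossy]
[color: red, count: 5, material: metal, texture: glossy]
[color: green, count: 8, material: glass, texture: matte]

All 'Match' examples share one property — color is red — and every 'No match' example lacks it.
[color: red, count: 3, material: stone, texture: smooth]: Match (color is red). [color: green, count: 3, material: plastic, texture: glossy]: No match (color is green). [color: red, count: 5, material: metal, texture: glossy]: Match (color is red). [color: green, count: 8, material: glass, texture: matte]: No match (color is green).

Match, No match, Match, No match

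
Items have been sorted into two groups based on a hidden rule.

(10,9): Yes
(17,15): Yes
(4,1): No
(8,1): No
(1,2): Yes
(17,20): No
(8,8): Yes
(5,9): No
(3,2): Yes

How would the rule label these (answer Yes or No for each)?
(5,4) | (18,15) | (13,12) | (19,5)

The classifier is using: |first − second| ≤ 2.

Yes, No, Yes, No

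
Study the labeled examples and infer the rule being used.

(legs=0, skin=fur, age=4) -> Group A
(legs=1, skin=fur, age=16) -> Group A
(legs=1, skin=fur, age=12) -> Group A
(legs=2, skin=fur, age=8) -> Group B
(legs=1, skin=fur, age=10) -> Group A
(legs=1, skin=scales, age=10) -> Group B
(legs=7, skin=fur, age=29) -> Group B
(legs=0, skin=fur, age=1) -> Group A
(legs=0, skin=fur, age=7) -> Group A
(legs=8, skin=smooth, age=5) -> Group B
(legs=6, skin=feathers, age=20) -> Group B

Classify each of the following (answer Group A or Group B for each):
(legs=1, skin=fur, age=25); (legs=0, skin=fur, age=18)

One predicate separates the groups cleanly: skin is fur AND legs ≤ 1.

Group A, Group A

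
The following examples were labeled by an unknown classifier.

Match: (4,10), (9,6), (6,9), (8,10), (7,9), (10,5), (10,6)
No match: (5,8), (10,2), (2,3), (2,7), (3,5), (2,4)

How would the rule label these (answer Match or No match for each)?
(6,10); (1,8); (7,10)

Match, No match, Match

One predicate separates the groups cleanly: sum ≥ 14.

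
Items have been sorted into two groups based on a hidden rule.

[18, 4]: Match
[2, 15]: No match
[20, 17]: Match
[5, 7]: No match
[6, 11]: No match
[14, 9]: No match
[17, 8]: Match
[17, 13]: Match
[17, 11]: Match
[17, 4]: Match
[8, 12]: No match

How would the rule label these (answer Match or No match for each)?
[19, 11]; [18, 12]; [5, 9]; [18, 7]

Match, Match, No match, Match

'Match' ⟺ first ≥ 15.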